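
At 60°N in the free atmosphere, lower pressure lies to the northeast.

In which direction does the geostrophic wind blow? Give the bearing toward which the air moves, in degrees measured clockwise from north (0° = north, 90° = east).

135°

The pressure-gradient force points toward the northeast (bearing 045°).
Geostrophic balance: in the Northern Hemisphere the Coriolis force deflects motion to the right, so the geostrophic wind blows 90° to the right of the pressure-gradient force (low pressure on the left).
Rotating 045° by 90° clockwise gives 135° — the wind blows toward the southeast.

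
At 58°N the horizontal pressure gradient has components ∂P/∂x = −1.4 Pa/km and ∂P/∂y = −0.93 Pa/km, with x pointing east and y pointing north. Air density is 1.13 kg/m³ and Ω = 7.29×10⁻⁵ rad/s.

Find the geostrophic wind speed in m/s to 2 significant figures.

12 m/s

Coriolis parameter at 58°N:
f = 2Ω sin φ = 2 × 7.29×10⁻⁵ × sin 58° = 1.24×10⁻⁴ s⁻¹
Component geostrophic relations (x east, y north):
u_g = −(1/(fρ)) ∂P/∂y,  v_g = (1/(fρ)) ∂P/∂x
u_g = −(−0.93×10⁻³)/(1.24×10⁻⁴ × 1.13) = 6.66 m/s;  v_g = (−1.4×10⁻³)/(1.24×10⁻⁴ × 1.13) = −10.0 m/s
|V_g| = √(u_g² + v_g²) = 12.0 m/s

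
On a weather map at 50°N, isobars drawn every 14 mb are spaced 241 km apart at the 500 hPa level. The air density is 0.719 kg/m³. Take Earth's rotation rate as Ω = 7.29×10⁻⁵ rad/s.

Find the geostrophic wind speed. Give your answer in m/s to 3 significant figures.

72.3 m/s

Coriolis parameter at 50°N:
f = 2Ω sin φ = 2 × 7.29×10⁻⁵ × sin 50° = 1.12×10⁻⁴ s⁻¹
Pressure gradient: |∂P/∂n| = 1400 Pa / 241000 m = 5.81×10⁻³ Pa/m
Geostrophic balance (pressure-gradient force = Coriolis force):
V_g = (1/(fρ)) |∂P/∂n| = 5.81×10⁻³ / (1.12×10⁻⁴ × 0.719) = 72.3 m/s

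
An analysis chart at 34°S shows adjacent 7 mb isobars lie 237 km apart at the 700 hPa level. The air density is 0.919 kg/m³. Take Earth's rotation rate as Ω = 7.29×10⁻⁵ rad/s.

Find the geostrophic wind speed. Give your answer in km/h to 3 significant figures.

142 km/h

Coriolis parameter at 34°S:
f = 2Ω sin φ = 2 × 7.29×10⁻⁵ × sin 34° = 8.15×10⁻⁵ s⁻¹
Pressure gradient: |∂P/∂n| = 700 Pa / 237000 m = 2.95×10⁻³ Pa/m
Geostrophic balance (pressure-gradient force = Coriolis force):
V_g = (1/(fρ)) |∂P/∂n| = 2.95×10⁻³ / (8.15×10⁻⁵ × 0.919) = 39.4 m/s
Converting: 39.4 m/s × 3.6 = 142 km/h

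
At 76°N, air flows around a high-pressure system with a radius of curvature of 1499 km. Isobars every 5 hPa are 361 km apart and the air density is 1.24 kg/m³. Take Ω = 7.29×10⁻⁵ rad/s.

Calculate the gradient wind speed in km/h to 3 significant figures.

Coriolis parameter at 76°N:
f = 2Ω sin φ = 2 × 7.29×10⁻⁵ × sin 76° = 1.41×10⁻⁴ s⁻¹
Pressure gradient: |∂P/∂n| = 500 Pa / 361000 m = 1.39×10⁻³ Pa/m
Geostrophic speed: V_g = |∂P/∂n|/(fρ) = 1.39×10⁻³/(1.41×10⁻⁴ × 1.24) = 7.90 m/s
Around a high, pressure-gradient force acts outward with centrifugal, so Coriolis balances both:
fV = (1/ρ)|∂P/∂n| + V²/R  →  V² − fR·V + fR·V_g = 0
With fR = 1.41×10⁻⁴ × 1499×10³ m = 212 m/s:
V = [fR − √((fR)² − 4 fR V_g)]/2 = [212 − √(212² − 4×212×7.9)]/2 = 8.21 m/s
Supergeostrophic (V > V_g = 7.9 m/s), as expected around a high.
Converting: 8.21 m/s × 3.6 = 29.6 km/h

29.6 km/h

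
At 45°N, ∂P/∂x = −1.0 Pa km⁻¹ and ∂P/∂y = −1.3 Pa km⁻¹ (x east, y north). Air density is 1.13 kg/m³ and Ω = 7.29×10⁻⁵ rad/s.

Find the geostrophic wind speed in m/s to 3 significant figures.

Coriolis parameter at 45°N:
f = 2Ω sin φ = 2 × 7.29×10⁻⁵ × sin 45° = 1.03×10⁻⁴ s⁻¹
Component geostrophic relations (x east, y north):
u_g = −(1/(fρ)) ∂P/∂y,  v_g = (1/(fρ)) ∂P/∂x
u_g = −(−1.3×10⁻³)/(1.03×10⁻⁴ × 1.13) = 11.2 m/s;  v_g = (−1.0×10⁻³)/(1.03×10⁻⁴ × 1.13) = −8.58 m/s
|V_g| = √(u_g² + v_g²) = 14.1 m/s

14.1 m/s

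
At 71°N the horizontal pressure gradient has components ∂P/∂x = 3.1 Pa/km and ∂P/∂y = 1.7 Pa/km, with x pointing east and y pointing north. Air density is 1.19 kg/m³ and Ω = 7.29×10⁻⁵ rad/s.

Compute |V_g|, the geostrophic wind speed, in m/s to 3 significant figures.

Coriolis parameter at 71°N:
f = 2Ω sin φ = 2 × 7.29×10⁻⁵ × sin 71° = 1.38×10⁻⁴ s⁻¹
Component geostrophic relations (x east, y north):
u_g = −(1/(fρ)) ∂P/∂y,  v_g = (1/(fρ)) ∂P/∂x
u_g = −(1.7×10⁻³)/(1.38×10⁻⁴ × 1.19) = −10.4 m/s;  v_g = (3.1×10⁻³)/(1.38×10⁻⁴ × 1.19) = 18.9 m/s
|V_g| = √(u_g² + v_g²) = 21.6 m/s

21.6 m/s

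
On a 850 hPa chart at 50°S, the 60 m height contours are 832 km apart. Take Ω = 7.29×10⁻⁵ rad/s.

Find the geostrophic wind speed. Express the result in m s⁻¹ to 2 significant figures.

6.3 m s⁻¹

Coriolis parameter at 50°S:
f = 2Ω sin φ = 2 × 7.29×10⁻⁵ × sin 50° = 1.12×10⁻⁴ s⁻¹
Height gradient: |∂Z/∂n| = 60 m / 832000 m = 7.21×10⁻⁵
On a pressure surface, geostrophic balance gives V_g = (g/f)|∂Z/∂n|:
V_g = 9.81 × 7.21×10⁻⁵ / 1.12×10⁻⁴ = 6.33 m/s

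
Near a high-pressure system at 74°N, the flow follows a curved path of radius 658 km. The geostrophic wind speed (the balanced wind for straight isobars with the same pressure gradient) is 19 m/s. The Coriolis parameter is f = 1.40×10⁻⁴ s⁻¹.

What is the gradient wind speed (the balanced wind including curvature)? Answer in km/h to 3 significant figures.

Around a high, pressure-gradient force acts outward with centrifugal, so Coriolis balances both:
fV = (1/ρ)|∂P/∂n| + V²/R  →  V² − fR·V + fR·V_g = 0
With fR = 1.40×10⁻⁴ × 658×10³ m = 92.1 m/s:
V = [fR − √((fR)² − 4 fR V_g)]/2 = [92.1 − √(92.1² − 4×92.1×19)]/2 = 26.8 m/s
Supergeostrophic (V > V_g = 19 m/s), as expected around a high.
Converting: 26.8 m/s × 3.6 = 96.5 km/h

96.5 km/h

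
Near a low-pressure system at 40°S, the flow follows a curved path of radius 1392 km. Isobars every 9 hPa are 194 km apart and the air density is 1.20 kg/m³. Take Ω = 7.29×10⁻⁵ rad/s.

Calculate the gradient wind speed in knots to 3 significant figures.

Coriolis parameter at 40°S:
f = 2Ω sin φ = 2 × 7.29×10⁻⁵ × sin 40° = 9.37×10⁻⁵ s⁻¹
Pressure gradient: |∂P/∂n| = 900 Pa / 194000 m = 4.64×10⁻³ Pa/m
Geostrophic speed: V_g = |∂P/∂n|/(fρ) = 4.64×10⁻³/(9.37×10⁻⁵ × 1.20) = 41.3 m/s
Around a low, centrifugal force acts outward with Coriolis, so pressure-gradient force balances both:
(1/ρ)|∂P/∂n| = fV + V²/R  →  V² + fR·V − fR·V_g = 0
With fR = 9.37×10⁻⁵ × 1392×10³ m = 130 m/s:
V = [−fR + √((fR)² + 4 fR V_g)]/2 = [−130 + √(130² + 4×130×41.3)]/2 = 32.9 m/s
Subgeostrophic (V < V_g = 41.3 m/s), as expected around a low.
Converting: 32.9 m/s × 1.944 = 64.0 knots

64.0 knots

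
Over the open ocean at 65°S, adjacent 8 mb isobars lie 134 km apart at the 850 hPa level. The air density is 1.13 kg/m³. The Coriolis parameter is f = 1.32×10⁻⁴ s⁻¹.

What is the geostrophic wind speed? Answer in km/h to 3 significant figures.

144 km/h

Pressure gradient: |∂P/∂n| = 800 Pa / 134000 m = 5.97×10⁻³ Pa/m
Geostrophic balance (pressure-gradient force = Coriolis force):
V_g = (1/(fρ)) |∂P/∂n| = 5.97×10⁻³ / (1.32×10⁻⁴ × 1.13) = 40.0 m/s
Converting: 40.0 m/s × 3.6 = 144 km/h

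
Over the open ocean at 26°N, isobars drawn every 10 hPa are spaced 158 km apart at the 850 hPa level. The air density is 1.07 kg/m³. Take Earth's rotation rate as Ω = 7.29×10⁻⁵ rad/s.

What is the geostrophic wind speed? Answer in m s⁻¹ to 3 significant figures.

92.5 m s⁻¹

Coriolis parameter at 26°N:
f = 2Ω sin φ = 2 × 7.29×10⁻⁵ × sin 26° = 6.39×10⁻⁵ s⁻¹
Pressure gradient: |∂P/∂n| = 1000 Pa / 158000 m = 6.33×10⁻³ Pa/m
Geostrophic balance (pressure-gradient force = Coriolis force):
V_g = (1/(fρ)) |∂P/∂n| = 6.33×10⁻³ / (6.39×10⁻⁵ × 1.07) = 92.5 m/s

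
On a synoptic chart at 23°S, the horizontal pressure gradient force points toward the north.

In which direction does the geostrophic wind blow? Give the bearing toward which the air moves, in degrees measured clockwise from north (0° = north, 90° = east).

The pressure-gradient force points toward the north (bearing 000°).
Geostrophic balance: in the Southern Hemisphere the Coriolis force deflects motion to the left, so the geostrophic wind blows 90° to the left of the pressure-gradient force (low pressure on the right).
Rotating 000° by 90° counterclockwise gives 270° — the wind blows toward the west.

270°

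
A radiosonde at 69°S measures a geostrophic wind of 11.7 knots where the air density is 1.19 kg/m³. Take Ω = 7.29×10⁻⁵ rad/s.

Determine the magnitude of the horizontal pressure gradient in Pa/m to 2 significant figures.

Coriolis parameter at 69°S:
f = 2Ω sin φ = 2 × 7.29×10⁻⁵ × sin 69° = 1.36×10⁻⁴ s⁻¹
Wind speed in SI: 11.7 knots = 6.02 m/s
Geostrophic balance rearranged: |∂P/∂n| = f ρ V_g
|∂P/∂n| = 1.36×10⁻⁴ × 1.19 × 6.02 = 9.75×10⁻⁴ Pa/m

9.7×10⁻⁴ Pa/m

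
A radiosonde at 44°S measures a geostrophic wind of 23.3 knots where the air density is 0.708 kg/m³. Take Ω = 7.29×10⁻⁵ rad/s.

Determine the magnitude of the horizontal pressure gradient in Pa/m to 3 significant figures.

Coriolis parameter at 44°S:
f = 2Ω sin φ = 2 × 7.29×10⁻⁵ × sin 44° = 1.01×10⁻⁴ s⁻¹
Wind speed in SI: 23.3 knots = 12.0 m/s
Geostrophic balance rearranged: |∂P/∂n| = f ρ V_g
|∂P/∂n| = 1.01×10⁻⁴ × 0.708 × 12.0 = 8.60×10⁻⁴ Pa/m

8.60×10⁻⁴ Pa/m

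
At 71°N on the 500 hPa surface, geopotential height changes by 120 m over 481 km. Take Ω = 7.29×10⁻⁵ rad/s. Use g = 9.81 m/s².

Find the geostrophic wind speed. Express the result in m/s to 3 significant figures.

Coriolis parameter at 71°N:
f = 2Ω sin φ = 2 × 7.29×10⁻⁵ × sin 71° = 1.38×10⁻⁴ s⁻¹
Height gradient: |∂Z/∂n| = 120 m / 481000 m = 2.49×10⁻⁴
On a pressure surface, geostrophic balance gives V_g = (g/f)|∂Z/∂n|:
V_g = 9.81 × 2.49×10⁻⁴ / 1.38×10⁻⁴ = 17.8 m/s

17.8 m/s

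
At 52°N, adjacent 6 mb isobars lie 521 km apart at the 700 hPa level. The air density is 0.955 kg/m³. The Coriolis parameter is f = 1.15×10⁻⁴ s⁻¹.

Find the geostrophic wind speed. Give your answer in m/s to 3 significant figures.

Pressure gradient: |∂P/∂n| = 600 Pa / 521000 m = 1.15×10⁻³ Pa/m
Geostrophic balance (pressure-gradient force = Coriolis force):
V_g = (1/(fρ)) |∂P/∂n| = 1.15×10⁻³ / (1.15×10⁻⁴ × 0.955) = 10.5 m/s

10.5 m/s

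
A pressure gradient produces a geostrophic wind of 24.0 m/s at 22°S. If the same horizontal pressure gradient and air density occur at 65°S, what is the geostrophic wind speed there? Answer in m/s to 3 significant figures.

With the same pressure gradient and density, V_g ∝ 1/f ∝ 1/sin φ.
V₂ = V₁ · sin φ₁ / sin φ₂ = 24.0 × sin 22° / sin 65°
V₂ = 24.0 × 0.3746/0.9063 = 9.92 m/s

9.92 m/s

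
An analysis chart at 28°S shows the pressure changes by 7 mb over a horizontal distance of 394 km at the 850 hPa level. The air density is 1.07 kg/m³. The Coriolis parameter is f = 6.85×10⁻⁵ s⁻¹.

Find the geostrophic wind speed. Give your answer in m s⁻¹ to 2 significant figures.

24 m s⁻¹

Pressure gradient: |∂P/∂n| = 700 Pa / 394000 m = 1.78×10⁻³ Pa/m
Geostrophic balance (pressure-gradient force = Coriolis force):
V_g = (1/(fρ)) |∂P/∂n| = 1.78×10⁻³ / (6.85×10⁻⁵ × 1.07) = 24.2 m/s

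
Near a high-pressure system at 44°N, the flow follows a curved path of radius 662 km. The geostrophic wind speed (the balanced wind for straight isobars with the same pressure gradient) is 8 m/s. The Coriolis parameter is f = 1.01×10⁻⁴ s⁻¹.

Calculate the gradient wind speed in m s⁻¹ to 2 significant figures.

9.3 m s⁻¹

Around a high, pressure-gradient force acts outward with centrifugal, so Coriolis balances both:
fV = (1/ρ)|∂P/∂n| + V²/R  →  V² − fR·V + fR·V_g = 0
With fR = 1.01×10⁻⁴ × 662×10³ m = 66.9 m/s:
V = [fR − √((fR)² − 4 fR V_g)]/2 = [66.9 − √(66.9² − 4×66.9×8)]/2 = 9.29 m/s
Supergeostrophic (V > V_g = 8 m/s), as expected around a high.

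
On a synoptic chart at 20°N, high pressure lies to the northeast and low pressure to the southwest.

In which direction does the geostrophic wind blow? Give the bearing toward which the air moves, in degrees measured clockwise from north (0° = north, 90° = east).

315°

The pressure-gradient force points toward the southwest (bearing 225°).
Geostrophic balance: in the Northern Hemisphere the Coriolis force deflects motion to the right, so the geostrophic wind blows 90° to the right of the pressure-gradient force (low pressure on the left).
Rotating 225° by 90° clockwise gives 315° — the wind blows toward the northwest.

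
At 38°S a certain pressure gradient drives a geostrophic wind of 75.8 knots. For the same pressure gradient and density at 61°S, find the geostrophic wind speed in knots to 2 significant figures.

53 knots

With the same pressure gradient and density, V_g ∝ 1/f ∝ 1/sin φ.
V₂ = V₁ · sin φ₁ / sin φ₂ = 75.8 × sin 38° / sin 61°
V₂ = 75.8 × 0.6157/0.8746 = 53 knots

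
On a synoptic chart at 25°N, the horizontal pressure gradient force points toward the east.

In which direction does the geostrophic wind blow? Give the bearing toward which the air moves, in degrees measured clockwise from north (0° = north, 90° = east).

180°

The pressure-gradient force points toward the east (bearing 090°).
Geostrophic balance: in the Northern Hemisphere the Coriolis force deflects motion to the right, so the geostrophic wind blows 90° to the right of the pressure-gradient force (low pressure on the left).
Rotating 090° by 90° clockwise gives 180° — the wind blows toward the south.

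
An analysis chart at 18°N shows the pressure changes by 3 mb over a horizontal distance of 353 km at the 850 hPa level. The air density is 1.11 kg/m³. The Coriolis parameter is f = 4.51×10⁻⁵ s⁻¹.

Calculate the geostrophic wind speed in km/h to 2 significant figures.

Pressure gradient: |∂P/∂n| = 300 Pa / 353000 m = 8.50×10⁻⁴ Pa/m
Geostrophic balance (pressure-gradient force = Coriolis force):
V_g = (1/(fρ)) |∂P/∂n| = 8.50×10⁻⁴ / (4.51×10⁻⁵ × 1.11) = 17.0 m/s
Converting: 17.0 m/s × 3.6 = 61 km/h

61 km/h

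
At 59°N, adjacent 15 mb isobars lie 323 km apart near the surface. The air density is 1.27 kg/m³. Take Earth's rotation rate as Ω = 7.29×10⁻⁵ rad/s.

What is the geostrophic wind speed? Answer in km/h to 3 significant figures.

Coriolis parameter at 59°N:
f = 2Ω sin φ = 2 × 7.29×10⁻⁵ × sin 59° = 1.25×10⁻⁴ s⁻¹
Pressure gradient: |∂P/∂n| = 1500 Pa / 323000 m = 4.64×10⁻³ Pa/m
Geostrophic balance (pressure-gradient force = Coriolis force):
V_g = (1/(fρ)) |∂P/∂n| = 4.64×10⁻³ / (1.25×10⁻⁴ × 1.27) = 29.3 m/s
Converting: 29.3 m/s × 3.6 = 105 km/h

105 km/h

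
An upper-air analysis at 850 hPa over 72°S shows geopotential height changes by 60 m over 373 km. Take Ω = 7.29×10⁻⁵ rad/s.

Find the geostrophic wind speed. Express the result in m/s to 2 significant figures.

Coriolis parameter at 72°S:
f = 2Ω sin φ = 2 × 7.29×10⁻⁵ × sin 72° = 1.39×10⁻⁴ s⁻¹
Height gradient: |∂Z/∂n| = 60 m / 373000 m = 1.61×10⁻⁴
On a pressure surface, geostrophic balance gives V_g = (g/f)|∂Z/∂n|:
V_g = 9.81 × 1.61×10⁻⁴ / 1.39×10⁻⁴ = 11.4 m/s

11 m/s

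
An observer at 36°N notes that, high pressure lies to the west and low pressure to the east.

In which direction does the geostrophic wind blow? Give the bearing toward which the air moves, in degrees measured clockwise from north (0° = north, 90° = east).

180°

The pressure-gradient force points toward the east (bearing 090°).
Geostrophic balance: in the Northern Hemisphere the Coriolis force deflects motion to the right, so the geostrophic wind blows 90° to the right of the pressure-gradient force (low pressure on the left).
Rotating 090° by 90° clockwise gives 180° — the wind blows toward the south.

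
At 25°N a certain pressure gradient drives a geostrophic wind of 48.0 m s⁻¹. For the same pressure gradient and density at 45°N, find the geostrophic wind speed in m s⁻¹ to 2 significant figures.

29 m s⁻¹

With the same pressure gradient and density, V_g ∝ 1/f ∝ 1/sin φ.
V₂ = V₁ · sin φ₁ / sin φ₂ = 48.0 × sin 25° / sin 45°
V₂ = 48.0 × 0.4226/0.7071 = 29 m s⁻¹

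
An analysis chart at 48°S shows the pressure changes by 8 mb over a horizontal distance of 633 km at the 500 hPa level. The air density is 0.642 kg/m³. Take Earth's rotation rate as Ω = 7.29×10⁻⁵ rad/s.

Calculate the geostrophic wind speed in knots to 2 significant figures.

Coriolis parameter at 48°S:
f = 2Ω sin φ = 2 × 7.29×10⁻⁵ × sin 48° = 1.08×10⁻⁴ s⁻¹
Pressure gradient: |∂P/∂n| = 800 Pa / 633000 m = 1.26×10⁻³ Pa/m
Geostrophic balance (pressure-gradient force = Coriolis force):
V_g = (1/(fρ)) |∂P/∂n| = 1.26×10⁻³ / (1.08×10⁻⁴ × 0.642) = 18.2 m/s
Converting: 18.2 m/s × 1.944 = 35 knots

35 knots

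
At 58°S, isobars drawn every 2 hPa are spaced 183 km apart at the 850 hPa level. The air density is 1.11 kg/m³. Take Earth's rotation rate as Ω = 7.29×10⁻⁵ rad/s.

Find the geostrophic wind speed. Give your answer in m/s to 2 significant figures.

8.0 m/s

Coriolis parameter at 58°S:
f = 2Ω sin φ = 2 × 7.29×10⁻⁵ × sin 58° = 1.24×10⁻⁴ s⁻¹
Pressure gradient: |∂P/∂n| = 200 Pa / 183000 m = 1.09×10⁻³ Pa/m
Geostrophic balance (pressure-gradient force = Coriolis force):
V_g = (1/(fρ)) |∂P/∂n| = 1.09×10⁻³ / (1.24×10⁻⁴ × 1.11) = 7.96 m/s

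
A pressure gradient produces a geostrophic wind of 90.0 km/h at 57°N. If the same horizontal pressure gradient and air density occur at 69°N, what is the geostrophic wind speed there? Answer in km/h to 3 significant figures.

With the same pressure gradient and density, V_g ∝ 1/f ∝ 1/sin φ.
V₂ = V₁ · sin φ₁ / sin φ₂ = 90.0 × sin 57° / sin 69°
V₂ = 90.0 × 0.8387/0.9336 = 80.9 km/h

80.9 km/h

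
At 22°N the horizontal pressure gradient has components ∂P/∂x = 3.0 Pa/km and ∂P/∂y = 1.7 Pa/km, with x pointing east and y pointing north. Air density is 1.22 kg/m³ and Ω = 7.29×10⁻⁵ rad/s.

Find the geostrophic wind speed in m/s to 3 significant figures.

Coriolis parameter at 22°N:
f = 2Ω sin φ = 2 × 7.29×10⁻⁵ × sin 22° = 5.46×10⁻⁵ s⁻¹
Component geostrophic relations (x east, y north):
u_g = −(1/(fρ)) ∂P/∂y,  v_g = (1/(fρ)) ∂P/∂x
u_g = −(1.7×10⁻³)/(5.46×10⁻⁵ × 1.22) = −25.5 m/s;  v_g = (3.0×10⁻³)/(5.46×10⁻⁵ × 1.22) = 45.0 m/s
|V_g| = √(u_g² + v_g²) = 51.7 m/s

51.7 m/s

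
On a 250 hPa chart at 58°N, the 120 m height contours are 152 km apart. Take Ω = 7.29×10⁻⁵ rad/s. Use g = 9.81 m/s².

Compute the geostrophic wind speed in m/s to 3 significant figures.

62.6 m/s

Coriolis parameter at 58°N:
f = 2Ω sin φ = 2 × 7.29×10⁻⁵ × sin 58° = 1.24×10⁻⁴ s⁻¹
Height gradient: |∂Z/∂n| = 120 m / 152000 m = 7.89×10⁻⁴
On a pressure surface, geostrophic balance gives V_g = (g/f)|∂Z/∂n|:
V_g = 9.81 × 7.89×10⁻⁴ / 1.24×10⁻⁴ = 62.6 m/s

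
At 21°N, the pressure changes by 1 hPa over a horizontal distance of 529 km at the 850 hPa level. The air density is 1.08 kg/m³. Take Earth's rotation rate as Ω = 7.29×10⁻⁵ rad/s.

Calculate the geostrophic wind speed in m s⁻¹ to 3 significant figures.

Coriolis parameter at 21°N:
f = 2Ω sin φ = 2 × 7.29×10⁻⁵ × sin 21° = 5.23×10⁻⁵ s⁻¹
Pressure gradient: |∂P/∂n| = 100 Pa / 529000 m = 1.89×10⁻⁴ Pa/m
Geostrophic balance (pressure-gradient force = Coriolis force):
V_g = (1/(fρ)) |∂P/∂n| = 1.89×10⁻⁴ / (5.23×10⁻⁵ × 1.08) = 3.35 m/s

3.35 m s⁻¹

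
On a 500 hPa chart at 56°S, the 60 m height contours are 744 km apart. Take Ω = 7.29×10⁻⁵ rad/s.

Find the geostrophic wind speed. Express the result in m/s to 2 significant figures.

Coriolis parameter at 56°S:
f = 2Ω sin φ = 2 × 7.29×10⁻⁵ × sin 56° = 1.21×10⁻⁴ s⁻¹
Height gradient: |∂Z/∂n| = 60 m / 744000 m = 8.06×10⁻⁵
On a pressure surface, geostrophic balance gives V_g = (g/f)|∂Z/∂n|:
V_g = 9.81 × 8.06×10⁻⁵ / 1.21×10⁻⁴ = 6.55 m/s

6.5 m/s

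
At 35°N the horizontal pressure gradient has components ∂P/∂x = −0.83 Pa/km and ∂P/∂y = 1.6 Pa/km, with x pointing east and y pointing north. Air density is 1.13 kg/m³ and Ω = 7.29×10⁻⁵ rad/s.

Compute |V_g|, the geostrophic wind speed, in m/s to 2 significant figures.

Coriolis parameter at 35°N:
f = 2Ω sin φ = 2 × 7.29×10⁻⁵ × sin 35° = 8.36×10⁻⁵ s⁻¹
Component geostrophic relations (x east, y north):
u_g = −(1/(fρ)) ∂P/∂y,  v_g = (1/(fρ)) ∂P/∂x
u_g = −(1.6×10⁻³)/(8.36×10⁻⁵ × 1.13) = −16.9 m/s;  v_g = (−0.83×10⁻³)/(8.36×10⁻⁵ × 1.13) = −8.78 m/s
|V_g| = √(u_g² + v_g²) = 19.1 m/s

19 m/s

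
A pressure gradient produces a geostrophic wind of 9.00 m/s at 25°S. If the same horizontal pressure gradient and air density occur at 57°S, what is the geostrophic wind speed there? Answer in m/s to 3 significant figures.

4.54 m/s

With the same pressure gradient and density, V_g ∝ 1/f ∝ 1/sin φ.
V₂ = V₁ · sin φ₁ / sin φ₂ = 9.00 × sin 25° / sin 57°
V₂ = 9.00 × 0.4226/0.8387 = 4.54 m/s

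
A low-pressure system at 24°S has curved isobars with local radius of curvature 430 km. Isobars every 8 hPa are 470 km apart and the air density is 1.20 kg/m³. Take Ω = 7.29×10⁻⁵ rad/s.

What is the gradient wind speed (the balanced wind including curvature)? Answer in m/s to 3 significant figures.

Coriolis parameter at 24°S:
f = 2Ω sin φ = 2 × 7.29×10⁻⁵ × sin 24° = 5.93×10⁻⁵ s⁻¹
Pressure gradient: |∂P/∂n| = 800 Pa / 470000 m = 1.70×10⁻³ Pa/m
Geostrophic speed: V_g = |∂P/∂n|/(fρ) = 1.70×10⁻³/(5.93×10⁻⁵ × 1.20) = 23.9 m/s
Around a low, centrifugal force acts outward with Coriolis, so pressure-gradient force balances both:
(1/ρ)|∂P/∂n| = fV + V²/R  →  V² + fR·V − fR·V_g = 0
With fR = 5.93×10⁻⁵ × 430×10³ m = 25.5 m/s:
V = [−fR + √((fR)² + 4 fR V_g)]/2 = [−25.5 + √(25.5² + 4×25.5×23.9)]/2 = 15 m/s
Subgeostrophic (V < V_g = 23.9 m/s), as expected around a low.

15.0 m/s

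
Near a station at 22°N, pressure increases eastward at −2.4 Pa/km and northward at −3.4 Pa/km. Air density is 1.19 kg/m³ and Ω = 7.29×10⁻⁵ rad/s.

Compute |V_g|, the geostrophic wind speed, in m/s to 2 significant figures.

64 m/s

Coriolis parameter at 22°N:
f = 2Ω sin φ = 2 × 7.29×10⁻⁵ × sin 22° = 5.46×10⁻⁵ s⁻¹
Component geostrophic relations (x east, y north):
u_g = −(1/(fρ)) ∂P/∂y,  v_g = (1/(fρ)) ∂P/∂x
u_g = −(−3.4×10⁻³)/(5.46×10⁻⁵ × 1.19) = 52.3 m/s;  v_g = (−2.4×10⁻³)/(5.46×10⁻⁵ × 1.19) = −36.9 m/s
|V_g| = √(u_g² + v_g²) = 64.0 m/s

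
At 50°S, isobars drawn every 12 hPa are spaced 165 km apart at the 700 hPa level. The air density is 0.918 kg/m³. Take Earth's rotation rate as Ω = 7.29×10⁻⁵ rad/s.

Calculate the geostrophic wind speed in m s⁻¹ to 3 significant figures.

70.9 m s⁻¹

Coriolis parameter at 50°S:
f = 2Ω sin φ = 2 × 7.29×10⁻⁵ × sin 50° = 1.12×10⁻⁴ s⁻¹
Pressure gradient: |∂P/∂n| = 1200 Pa / 165000 m = 7.27×10⁻³ Pa/m
Geostrophic balance (pressure-gradient force = Coriolis force):
V_g = (1/(fρ)) |∂P/∂n| = 7.27×10⁻³ / (1.12×10⁻⁴ × 0.918) = 70.9 m/s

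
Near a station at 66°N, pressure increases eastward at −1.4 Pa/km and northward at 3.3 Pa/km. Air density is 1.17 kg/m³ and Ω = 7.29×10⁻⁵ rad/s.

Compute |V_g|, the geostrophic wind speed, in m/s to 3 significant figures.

23.0 m/s

Coriolis parameter at 66°N:
f = 2Ω sin φ = 2 × 7.29×10⁻⁵ × sin 66° = 1.33×10⁻⁴ s⁻¹
Component geostrophic relations (x east, y north):
u_g = −(1/(fρ)) ∂P/∂y,  v_g = (1/(fρ)) ∂P/∂x
u_g = −(3.3×10⁻³)/(1.33×10⁻⁴ × 1.17) = −21.2 m/s;  v_g = (−1.4×10⁻³)/(1.33×10⁻⁴ × 1.17) = −8.98 m/s
|V_g| = √(u_g² + v_g²) = 23.0 m/s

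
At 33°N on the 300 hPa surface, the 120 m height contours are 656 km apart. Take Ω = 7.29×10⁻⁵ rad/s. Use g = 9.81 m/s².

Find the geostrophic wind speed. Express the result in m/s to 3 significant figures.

22.6 m/s

Coriolis parameter at 33°N:
f = 2Ω sin φ = 2 × 7.29×10⁻⁵ × sin 33° = 7.94×10⁻⁵ s⁻¹
Height gradient: |∂Z/∂n| = 120 m / 656000 m = 1.83×10⁻⁴
On a pressure surface, geostrophic balance gives V_g = (g/f)|∂Z/∂n|:
V_g = 9.81 × 1.83×10⁻⁴ / 7.94×10⁻⁵ = 22.6 m/s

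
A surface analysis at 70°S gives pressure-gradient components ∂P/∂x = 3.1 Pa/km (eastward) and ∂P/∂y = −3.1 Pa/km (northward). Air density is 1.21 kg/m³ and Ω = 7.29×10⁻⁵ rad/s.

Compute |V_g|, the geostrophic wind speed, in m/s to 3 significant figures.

26.4 m/s

Coriolis parameter at 70°S:
f = 2Ω sin φ = 2 × 7.29×10⁻⁵ × sin 70° = 1.37×10⁻⁴ s⁻¹
In the Southern Hemisphere f is negative: f = −1.37×10⁻⁴ s⁻¹.
Component geostrophic relations (x east, y north):
u_g = −(1/(fρ)) ∂P/∂y,  v_g = (1/(fρ)) ∂P/∂x
u_g = −(−3.1×10⁻³)/(−1.37×10⁻⁴ × 1.21) = −18.7 m/s;  v_g = (3.1×10⁻³)/(−1.37×10⁻⁴ × 1.21) = −18.7 m/s
|V_g| = √(u_g² + v_g²) = 26.4 m/s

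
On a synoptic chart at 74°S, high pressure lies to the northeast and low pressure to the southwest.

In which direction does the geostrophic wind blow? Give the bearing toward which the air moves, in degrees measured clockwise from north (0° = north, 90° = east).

135°

The pressure-gradient force points toward the southwest (bearing 225°).
Geostrophic balance: in the Southern Hemisphere the Coriolis force deflects motion to the left, so the geostrophic wind blows 90° to the left of the pressure-gradient force (low pressure on the right).
Rotating 225° by 90° counterclockwise gives 135° — the wind blows toward the southeast.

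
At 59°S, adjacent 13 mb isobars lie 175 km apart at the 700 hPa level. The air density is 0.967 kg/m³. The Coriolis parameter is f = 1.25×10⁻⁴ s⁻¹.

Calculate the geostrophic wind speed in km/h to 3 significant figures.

Pressure gradient: |∂P/∂n| = 1300 Pa / 175000 m = 7.43×10⁻³ Pa/m
Geostrophic balance (pressure-gradient force = Coriolis force):
V_g = (1/(fρ)) |∂P/∂n| = 7.43×10⁻³ / (1.25×10⁻⁴ × 0.967) = 61.5 m/s
Converting: 61.5 m/s × 3.6 = 221 km/h

221 km/h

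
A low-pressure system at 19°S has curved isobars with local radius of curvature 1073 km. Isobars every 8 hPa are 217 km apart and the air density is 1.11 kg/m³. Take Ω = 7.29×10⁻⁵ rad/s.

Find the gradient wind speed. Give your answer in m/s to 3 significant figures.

Coriolis parameter at 19°S:
f = 2Ω sin φ = 2 × 7.29×10⁻⁵ × sin 19° = 4.75×10⁻⁵ s⁻¹
Pressure gradient: |∂P/∂n| = 800 Pa / 217000 m = 3.69×10⁻³ Pa/m
Geostrophic speed: V_g = |∂P/∂n|/(fρ) = 3.69×10⁻³/(4.75×10⁻⁵ × 1.11) = 70.0 m/s
Around a low, centrifugal force acts outward with Coriolis, so pressure-gradient force balances both:
(1/ρ)|∂P/∂n| = fV + V²/R  →  V² + fR·V − fR·V_g = 0
With fR = 4.75×10⁻⁵ × 1073×10³ m = 50.9 m/s:
V = [−fR + √((fR)² + 4 fR V_g)]/2 = [−50.9 + √(50.9² + 4×50.9×70)]/2 = 39.4 m/s
Subgeostrophic (V < V_g = 70 m/s), as expected around a low.

39.4 m/s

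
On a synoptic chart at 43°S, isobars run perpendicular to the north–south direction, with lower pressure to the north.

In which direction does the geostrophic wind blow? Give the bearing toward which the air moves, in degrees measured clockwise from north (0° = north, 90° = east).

270°

The pressure-gradient force points toward the north (bearing 000°).
Geostrophic balance: in the Southern Hemisphere the Coriolis force deflects motion to the left, so the geostrophic wind blows 90° to the left of the pressure-gradient force (low pressure on the right).
Rotating 000° by 90° counterclockwise gives 270° — the wind blows toward the west.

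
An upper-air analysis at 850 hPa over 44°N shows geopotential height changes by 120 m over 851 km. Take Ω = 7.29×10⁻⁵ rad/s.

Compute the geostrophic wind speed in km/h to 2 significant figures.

Coriolis parameter at 44°N:
f = 2Ω sin φ = 2 × 7.29×10⁻⁵ × sin 44° = 1.01×10⁻⁴ s⁻¹
Height gradient: |∂Z/∂n| = 120 m / 851000 m = 1.41×10⁻⁴
On a pressure surface, geostrophic balance gives V_g = (g/f)|∂Z/∂n|:
V_g = 9.81 × 1.41×10⁻⁴ / 1.01×10⁻⁴ = 13.7 m/s
Converting: 13.7 m/s × 3.6 = 49 km/h

49 km/h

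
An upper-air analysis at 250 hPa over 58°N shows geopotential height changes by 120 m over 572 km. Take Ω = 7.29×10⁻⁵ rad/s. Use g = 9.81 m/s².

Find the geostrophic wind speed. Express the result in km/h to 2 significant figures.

60 km/h

Coriolis parameter at 58°N:
f = 2Ω sin φ = 2 × 7.29×10⁻⁵ × sin 58° = 1.24×10⁻⁴ s⁻¹
Height gradient: |∂Z/∂n| = 120 m / 572000 m = 2.10×10⁻⁴
On a pressure surface, geostrophic balance gives V_g = (g/f)|∂Z/∂n|:
V_g = 9.81 × 2.10×10⁻⁴ / 1.24×10⁻⁴ = 16.6 m/s
Converting: 16.6 m/s × 3.6 = 60 km/h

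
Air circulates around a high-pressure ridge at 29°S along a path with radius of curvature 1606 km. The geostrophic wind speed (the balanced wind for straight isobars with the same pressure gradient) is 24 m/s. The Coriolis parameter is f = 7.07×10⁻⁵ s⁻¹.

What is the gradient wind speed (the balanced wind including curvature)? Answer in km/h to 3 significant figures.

124 km/h

Around a high, pressure-gradient force acts outward with centrifugal, so Coriolis balances both:
fV = (1/ρ)|∂P/∂n| + V²/R  →  V² − fR·V + fR·V_g = 0
With fR = 7.07×10⁻⁵ × 1606×10³ m = 114 m/s:
V = [fR − √((fR)² − 4 fR V_g)]/2 = [114 − √(114² − 4×114×24)]/2 = 34.5 m/s
Supergeostrophic (V > V_g = 24 m/s), as expected around a high.
Converting: 34.5 m/s × 3.6 = 124 km/h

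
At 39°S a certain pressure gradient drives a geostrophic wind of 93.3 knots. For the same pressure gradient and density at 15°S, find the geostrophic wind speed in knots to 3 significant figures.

With the same pressure gradient and density, V_g ∝ 1/f ∝ 1/sin φ.
V₂ = V₁ · sin φ₁ / sin φ₂ = 93.3 × sin 39° / sin 15°
V₂ = 93.3 × 0.6293/0.2588 = 227 knots

227 knots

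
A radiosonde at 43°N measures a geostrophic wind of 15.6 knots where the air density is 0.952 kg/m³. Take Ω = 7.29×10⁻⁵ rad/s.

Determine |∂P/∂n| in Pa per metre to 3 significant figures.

7.60×10⁻⁴ Pa/m

Coriolis parameter at 43°N:
f = 2Ω sin φ = 2 × 7.29×10⁻⁵ × sin 43° = 9.94×10⁻⁵ s⁻¹
Wind speed in SI: 15.6 knots = 8.03 m/s
Geostrophic balance rearranged: |∂P/∂n| = f ρ V_g
|∂P/∂n| = 9.94×10⁻⁵ × 0.952 × 8.03 = 7.60×10⁻⁴ Pa/m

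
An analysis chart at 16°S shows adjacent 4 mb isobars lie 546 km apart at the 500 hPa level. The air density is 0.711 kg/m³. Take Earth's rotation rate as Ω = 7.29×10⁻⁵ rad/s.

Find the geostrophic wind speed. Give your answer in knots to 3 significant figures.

Coriolis parameter at 16°S:
f = 2Ω sin φ = 2 × 7.29×10⁻⁵ × sin 16° = 4.02×10⁻⁵ s⁻¹
Pressure gradient: |∂P/∂n| = 400 Pa / 546000 m = 7.33×10⁻⁴ Pa/m
Geostrophic balance (pressure-gradient force = Coriolis force):
V_g = (1/(fρ)) |∂P/∂n| = 7.33×10⁻⁴ / (4.02×10⁻⁵ × 0.711) = 25.6 m/s
Converting: 25.6 m/s × 1.944 = 49.8 knots

49.8 knots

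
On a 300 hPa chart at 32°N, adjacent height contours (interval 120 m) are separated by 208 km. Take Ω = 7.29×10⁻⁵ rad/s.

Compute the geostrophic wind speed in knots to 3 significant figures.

142 knots

Coriolis parameter at 32°N:
f = 2Ω sin φ = 2 × 7.29×10⁻⁵ × sin 32° = 7.73×10⁻⁵ s⁻¹
Height gradient: |∂Z/∂n| = 120 m / 208000 m = 5.77×10⁻⁴
On a pressure surface, geostrophic balance gives V_g = (g/f)|∂Z/∂n|:
V_g = 9.81 × 5.77×10⁻⁴ / 7.73×10⁻⁵ = 73.3 m/s
Converting: 73.3 m/s × 1.944 = 142 knots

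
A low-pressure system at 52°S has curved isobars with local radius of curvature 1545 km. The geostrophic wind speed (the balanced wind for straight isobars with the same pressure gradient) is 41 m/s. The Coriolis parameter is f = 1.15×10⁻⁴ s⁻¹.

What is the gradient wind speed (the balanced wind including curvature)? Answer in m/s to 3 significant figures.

34.4 m/s

Around a low, centrifugal force acts outward with Coriolis, so pressure-gradient force balances both:
(1/ρ)|∂P/∂n| = fV + V²/R  →  V² + fR·V − fR·V_g = 0
With fR = 1.15×10⁻⁴ × 1545×10³ m = 178 m/s:
V = [−fR + √((fR)² + 4 fR V_g)]/2 = [−178 + √(178² + 4×178×41)]/2 = 34.4 m/s
Subgeostrophic (V < V_g = 41 m/s), as expected around a low.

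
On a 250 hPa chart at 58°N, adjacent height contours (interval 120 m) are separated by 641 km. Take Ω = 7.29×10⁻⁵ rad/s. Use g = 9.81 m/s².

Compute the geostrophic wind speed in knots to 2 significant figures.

29 knots

Coriolis parameter at 58°N:
f = 2Ω sin φ = 2 × 7.29×10⁻⁵ × sin 58° = 1.24×10⁻⁴ s⁻¹
Height gradient: |∂Z/∂n| = 120 m / 641000 m = 1.87×10⁻⁴
On a pressure surface, geostrophic balance gives V_g = (g/f)|∂Z/∂n|:
V_g = 9.81 × 1.87×10⁻⁴ / 1.24×10⁻⁴ = 14.9 m/s
Converting: 14.9 m/s × 1.944 = 29 knots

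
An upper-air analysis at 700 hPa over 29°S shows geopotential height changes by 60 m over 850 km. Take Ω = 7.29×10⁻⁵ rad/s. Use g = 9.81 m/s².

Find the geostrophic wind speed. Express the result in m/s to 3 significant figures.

9.80 m/s

Coriolis parameter at 29°S:
f = 2Ω sin φ = 2 × 7.29×10⁻⁵ × sin 29° = 7.07×10⁻⁵ s⁻¹
Height gradient: |∂Z/∂n| = 60 m / 850000 m = 7.06×10⁻⁵
On a pressure surface, geostrophic balance gives V_g = (g/f)|∂Z/∂n|:
V_g = 9.81 × 7.06×10⁻⁵ / 7.07×10⁻⁵ = 9.80 m/s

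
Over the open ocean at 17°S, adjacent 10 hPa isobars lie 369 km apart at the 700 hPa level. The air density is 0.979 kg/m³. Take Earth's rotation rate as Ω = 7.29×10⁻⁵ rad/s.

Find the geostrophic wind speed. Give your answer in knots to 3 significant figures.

Coriolis parameter at 17°S:
f = 2Ω sin φ = 2 × 7.29×10⁻⁵ × sin 17° = 4.26×10⁻⁵ s⁻¹
Pressure gradient: |∂P/∂n| = 1000 Pa / 369000 m = 2.71×10⁻³ Pa/m
Geostrophic balance (pressure-gradient force = Coriolis force):
V_g = (1/(fρ)) |∂P/∂n| = 2.71×10⁻³ / (4.26×10⁻⁵ × 0.979) = 64.9 m/s
Converting: 64.9 m/s × 1.944 = 126 knots

126 knots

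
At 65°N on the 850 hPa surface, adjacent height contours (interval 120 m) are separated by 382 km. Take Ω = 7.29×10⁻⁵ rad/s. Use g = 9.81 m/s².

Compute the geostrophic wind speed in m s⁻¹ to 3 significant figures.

23.3 m s⁻¹

Coriolis parameter at 65°N:
f = 2Ω sin φ = 2 × 7.29×10⁻⁵ × sin 65° = 1.32×10⁻⁴ s⁻¹
Height gradient: |∂Z/∂n| = 120 m / 382000 m = 3.14×10⁻⁴
On a pressure surface, geostrophic balance gives V_g = (g/f)|∂Z/∂n|:
V_g = 9.81 × 3.14×10⁻⁴ / 1.32×10⁻⁴ = 23.3 m/s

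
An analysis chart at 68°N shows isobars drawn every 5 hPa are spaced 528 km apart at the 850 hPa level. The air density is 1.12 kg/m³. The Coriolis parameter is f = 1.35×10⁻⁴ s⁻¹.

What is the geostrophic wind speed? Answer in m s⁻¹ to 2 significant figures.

6.3 m s⁻¹

Pressure gradient: |∂P/∂n| = 500 Pa / 528000 m = 9.47×10⁻⁴ Pa/m
Geostrophic balance (pressure-gradient force = Coriolis force):
V_g = (1/(fρ)) |∂P/∂n| = 9.47×10⁻⁴ / (1.35×10⁻⁴ × 1.12) = 6.26 m/s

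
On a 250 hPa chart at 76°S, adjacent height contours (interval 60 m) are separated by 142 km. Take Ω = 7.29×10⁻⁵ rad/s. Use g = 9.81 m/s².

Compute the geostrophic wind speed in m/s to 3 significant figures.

Coriolis parameter at 76°S:
f = 2Ω sin φ = 2 × 7.29×10⁻⁵ × sin 76° = 1.41×10⁻⁴ s⁻¹
Height gradient: |∂Z/∂n| = 60 m / 142000 m = 4.23×10⁻⁴
On a pressure surface, geostrophic balance gives V_g = (g/f)|∂Z/∂n|:
V_g = 9.81 × 4.23×10⁻⁴ / 1.41×10⁻⁴ = 29.3 m/s

29.3 m/s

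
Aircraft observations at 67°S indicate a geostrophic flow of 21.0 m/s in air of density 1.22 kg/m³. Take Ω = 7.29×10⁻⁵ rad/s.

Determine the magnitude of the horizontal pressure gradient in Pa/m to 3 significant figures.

Coriolis parameter at 67°S:
f = 2Ω sin φ = 2 × 7.29×10⁻⁵ × sin 67° = 1.34×10⁻⁴ s⁻¹
Geostrophic balance rearranged: |∂P/∂n| = f ρ V_g
|∂P/∂n| = 1.34×10⁻⁴ × 1.22 × 21.0 = 3.44×10⁻³ Pa/m

3.44×10⁻³ Pa/m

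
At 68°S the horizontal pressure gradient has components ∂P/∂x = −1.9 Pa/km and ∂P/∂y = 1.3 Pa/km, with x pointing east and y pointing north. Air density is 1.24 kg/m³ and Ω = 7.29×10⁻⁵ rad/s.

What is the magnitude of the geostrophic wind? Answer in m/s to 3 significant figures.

Coriolis parameter at 68°S:
f = 2Ω sin φ = 2 × 7.29×10⁻⁵ × sin 68° = 1.35×10⁻⁴ s⁻¹
In the Southern Hemisphere f is negative: f = −1.35×10⁻⁴ s⁻¹.
Component geostrophic relations (x east, y north):
u_g = −(1/(fρ)) ∂P/∂y,  v_g = (1/(fρ)) ∂P/∂x
u_g = −(1.3×10⁻³)/(−1.35×10⁻⁴ × 1.24) = 7.76 m/s;  v_g = (−1.9×10⁻³)/(−1.35×10⁻⁴ × 1.24) = 11.3 m/s
|V_g| = √(u_g² + v_g²) = 13.7 m/s

13.7 m/s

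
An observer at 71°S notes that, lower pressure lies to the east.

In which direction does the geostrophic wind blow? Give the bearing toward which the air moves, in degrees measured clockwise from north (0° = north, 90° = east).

000°

The pressure-gradient force points toward the east (bearing 090°).
Geostrophic balance: in the Southern Hemisphere the Coriolis force deflects motion to the left, so the geostrophic wind blows 90° to the left of the pressure-gradient force (low pressure on the right).
Rotating 090° by 90° counterclockwise gives 000° — the wind blows toward the north.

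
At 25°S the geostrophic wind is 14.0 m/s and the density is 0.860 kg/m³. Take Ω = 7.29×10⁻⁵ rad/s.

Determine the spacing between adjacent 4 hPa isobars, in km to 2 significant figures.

540 km

Coriolis parameter at 25°S:
f = 2Ω sin φ = 2 × 7.29×10⁻⁵ × sin 25° = 6.16×10⁻⁵ s⁻¹
Geostrophic balance rearranged: |∂P/∂n| = f ρ V_g
|∂P/∂n| = 6.16×10⁻⁵ × 0.860 × 14.0 = 7.42×10⁻⁴ Pa/m
Isobar spacing: Δn = ΔP/|∂P/∂n| = 400 Pa / 7.42×10⁻⁴ Pa/m = 539172 m ≈ 540 km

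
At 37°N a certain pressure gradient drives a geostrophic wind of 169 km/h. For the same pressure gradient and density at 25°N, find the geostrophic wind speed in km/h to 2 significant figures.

With the same pressure gradient and density, V_g ∝ 1/f ∝ 1/sin φ.
V₂ = V₁ · sin φ₁ / sin φ₂ = 169 × sin 37° / sin 25°
V₂ = 169 × 0.6018/0.4226 = 240 km/h

240 km/h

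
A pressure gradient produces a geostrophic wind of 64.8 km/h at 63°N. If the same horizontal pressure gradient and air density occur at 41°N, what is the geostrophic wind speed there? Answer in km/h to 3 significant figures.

With the same pressure gradient and density, V_g ∝ 1/f ∝ 1/sin φ.
V₂ = V₁ · sin φ₁ / sin φ₂ = 64.8 × sin 63° / sin 41°
V₂ = 64.8 × 0.8910/0.6561 = 88.0 km/h

88.0 km/h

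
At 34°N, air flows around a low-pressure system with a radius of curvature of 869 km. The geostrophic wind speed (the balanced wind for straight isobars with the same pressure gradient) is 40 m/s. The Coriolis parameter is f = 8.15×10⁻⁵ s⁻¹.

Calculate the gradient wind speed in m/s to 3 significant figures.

Around a low, centrifugal force acts outward with Coriolis, so pressure-gradient force balances both:
(1/ρ)|∂P/∂n| = fV + V²/R  →  V² + fR·V − fR·V_g = 0
With fR = 8.15×10⁻⁵ × 869×10³ m = 70.8 m/s:
V = [−fR + √((fR)² + 4 fR V_g)]/2 = [−70.8 + √(70.8² + 4×70.8×40)]/2 = 28.5 m/s
Subgeostrophic (V < V_g = 40 m/s), as expected around a low.

28.5 m/s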